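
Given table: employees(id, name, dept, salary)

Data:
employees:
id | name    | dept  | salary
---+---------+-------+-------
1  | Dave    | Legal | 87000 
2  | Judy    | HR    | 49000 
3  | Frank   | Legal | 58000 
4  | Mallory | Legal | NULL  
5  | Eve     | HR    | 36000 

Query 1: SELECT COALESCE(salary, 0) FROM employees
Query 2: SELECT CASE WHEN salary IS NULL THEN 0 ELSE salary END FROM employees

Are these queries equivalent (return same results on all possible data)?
Yes, equivalent

Both queries return: [(0,), (36000,), (49000,), (58000,), (87000,)]

Reason: COALESCE vs CASE for NULL handling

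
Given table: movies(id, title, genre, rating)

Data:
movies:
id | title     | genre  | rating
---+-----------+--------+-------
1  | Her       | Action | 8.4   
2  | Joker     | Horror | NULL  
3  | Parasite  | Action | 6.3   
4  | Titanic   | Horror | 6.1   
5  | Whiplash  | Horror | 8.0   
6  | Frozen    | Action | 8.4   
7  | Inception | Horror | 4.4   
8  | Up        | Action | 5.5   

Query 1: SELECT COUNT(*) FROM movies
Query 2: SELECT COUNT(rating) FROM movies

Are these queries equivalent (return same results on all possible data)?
No, not equivalent

Query 1 returns: [(8,)]
Query 2 returns: [(7,)]

Reason: COUNT(*) includes NULLs, COUNT(column) excludes them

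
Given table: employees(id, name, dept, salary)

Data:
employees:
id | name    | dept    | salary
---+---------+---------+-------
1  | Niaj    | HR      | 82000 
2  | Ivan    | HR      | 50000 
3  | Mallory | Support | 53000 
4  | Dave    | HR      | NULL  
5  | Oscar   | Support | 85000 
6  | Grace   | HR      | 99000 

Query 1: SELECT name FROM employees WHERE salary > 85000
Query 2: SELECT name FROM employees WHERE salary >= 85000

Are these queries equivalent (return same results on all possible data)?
No, not equivalent

Query 1 returns: [('Grace',)]
Query 2 returns: [('Oscar',), ('Grace',)]

Reason: > vs >= gives different results when salary = 85000 exists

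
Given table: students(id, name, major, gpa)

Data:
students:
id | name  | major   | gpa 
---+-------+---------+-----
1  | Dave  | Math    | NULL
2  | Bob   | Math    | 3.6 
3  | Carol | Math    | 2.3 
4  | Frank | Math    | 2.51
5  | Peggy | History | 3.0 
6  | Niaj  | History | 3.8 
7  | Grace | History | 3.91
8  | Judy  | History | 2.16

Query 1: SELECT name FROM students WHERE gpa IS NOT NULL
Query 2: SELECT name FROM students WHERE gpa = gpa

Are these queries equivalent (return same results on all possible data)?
Yes, equivalent

Both queries return: [('Bob',), ('Carol',), ('Frank',), ('Grace',), ('Judy',), ('Niaj',), ('Peggy',)]

Reason: IS NOT NULL vs self-equality (both exclude NULLs)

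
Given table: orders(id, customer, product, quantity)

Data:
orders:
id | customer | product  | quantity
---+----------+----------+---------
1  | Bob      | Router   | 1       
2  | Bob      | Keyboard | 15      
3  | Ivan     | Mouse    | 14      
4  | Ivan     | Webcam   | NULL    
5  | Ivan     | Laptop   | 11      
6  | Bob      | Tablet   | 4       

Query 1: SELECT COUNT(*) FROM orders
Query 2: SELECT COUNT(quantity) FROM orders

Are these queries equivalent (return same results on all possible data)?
No, not equivalent

Query 1 returns: [(6,)]
Query 2 returns: [(5,)]

Reason: COUNT(*) includes NULLs, COUNT(column) excludes them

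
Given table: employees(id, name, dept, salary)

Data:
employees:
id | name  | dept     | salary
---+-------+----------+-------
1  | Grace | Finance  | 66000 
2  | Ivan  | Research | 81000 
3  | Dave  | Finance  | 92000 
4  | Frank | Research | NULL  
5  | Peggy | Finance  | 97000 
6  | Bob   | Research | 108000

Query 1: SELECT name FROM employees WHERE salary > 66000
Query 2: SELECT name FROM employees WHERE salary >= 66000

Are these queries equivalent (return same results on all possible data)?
No, not equivalent

Query 1 returns: [('Ivan',), ('Dave',), ('Peggy',), ('Bob',)]
Query 2 returns: [('Grace',), ('Ivan',), ('Dave',), ('Peggy',), ('Bob',)]

Reason: > vs >= gives different results when salary = 66000 exists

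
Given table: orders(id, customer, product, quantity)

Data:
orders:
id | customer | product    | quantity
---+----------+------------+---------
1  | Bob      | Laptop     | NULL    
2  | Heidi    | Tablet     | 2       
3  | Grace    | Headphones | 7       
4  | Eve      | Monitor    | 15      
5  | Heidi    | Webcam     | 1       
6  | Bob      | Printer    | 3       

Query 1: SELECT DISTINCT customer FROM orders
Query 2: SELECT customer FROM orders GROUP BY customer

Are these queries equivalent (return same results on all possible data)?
Yes, equivalent

Both queries return: [('Bob',), ('Eve',), ('Grace',), ('Heidi',)]

Reason: Both get unique customers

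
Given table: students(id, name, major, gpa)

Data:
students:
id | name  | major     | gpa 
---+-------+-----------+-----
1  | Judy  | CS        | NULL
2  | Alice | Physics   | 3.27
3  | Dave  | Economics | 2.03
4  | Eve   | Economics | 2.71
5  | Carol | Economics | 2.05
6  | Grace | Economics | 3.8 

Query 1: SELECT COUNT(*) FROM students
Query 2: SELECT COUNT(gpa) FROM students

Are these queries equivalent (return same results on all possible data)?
No, not equivalent

Query 1 returns: [(6,)]
Query 2 returns: [(5,)]

Reason: COUNT(*) includes NULLs, COUNT(column) excludes them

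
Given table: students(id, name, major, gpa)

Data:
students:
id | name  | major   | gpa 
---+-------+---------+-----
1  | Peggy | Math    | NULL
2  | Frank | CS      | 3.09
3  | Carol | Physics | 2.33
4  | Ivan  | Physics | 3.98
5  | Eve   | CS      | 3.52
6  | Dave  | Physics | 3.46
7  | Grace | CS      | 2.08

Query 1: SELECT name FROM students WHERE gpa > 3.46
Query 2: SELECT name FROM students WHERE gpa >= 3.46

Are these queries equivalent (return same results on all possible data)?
No, not equivalent

Query 1 returns: [('Ivan',), ('Eve',)]
Query 2 returns: [('Ivan',), ('Eve',), ('Dave',)]

Reason: > vs >= gives different results when gpa = 3.46 exists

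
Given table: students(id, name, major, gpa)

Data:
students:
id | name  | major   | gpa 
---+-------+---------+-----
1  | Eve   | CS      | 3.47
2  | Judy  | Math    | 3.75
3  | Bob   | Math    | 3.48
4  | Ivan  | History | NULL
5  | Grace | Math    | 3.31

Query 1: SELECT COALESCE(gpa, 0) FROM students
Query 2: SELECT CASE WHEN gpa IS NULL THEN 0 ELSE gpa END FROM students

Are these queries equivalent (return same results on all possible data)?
Yes, equivalent

Both queries return: [(0,), (3.31,), (3.47,), (3.48,), (3.75,)]

Reason: COALESCE vs CASE for NULL handling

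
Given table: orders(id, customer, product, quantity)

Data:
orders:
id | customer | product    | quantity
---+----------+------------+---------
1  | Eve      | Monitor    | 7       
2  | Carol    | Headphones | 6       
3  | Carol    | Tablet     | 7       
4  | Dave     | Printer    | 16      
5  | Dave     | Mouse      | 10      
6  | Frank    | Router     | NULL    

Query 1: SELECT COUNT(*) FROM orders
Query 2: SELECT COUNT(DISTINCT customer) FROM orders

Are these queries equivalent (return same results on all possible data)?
No, not equivalent

Query 1 returns: [(6,)]
Query 2 returns: [(4,)]

Reason: COUNT(*) counts rows, COUNT(DISTINCT customer) counts unique customers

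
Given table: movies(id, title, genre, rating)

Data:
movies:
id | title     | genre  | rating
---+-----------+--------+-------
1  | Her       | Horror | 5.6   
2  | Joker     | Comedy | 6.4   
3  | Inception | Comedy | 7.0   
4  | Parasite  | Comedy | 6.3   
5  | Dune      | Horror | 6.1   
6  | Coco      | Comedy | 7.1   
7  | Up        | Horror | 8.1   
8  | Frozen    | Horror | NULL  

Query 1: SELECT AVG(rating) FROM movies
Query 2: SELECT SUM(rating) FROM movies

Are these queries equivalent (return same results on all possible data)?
No, not equivalent

Query 1 returns: [(6.6571428571428575,)]
Query 2 returns: [(46.6,)]

Reason: AVG vs SUM give different aggregate values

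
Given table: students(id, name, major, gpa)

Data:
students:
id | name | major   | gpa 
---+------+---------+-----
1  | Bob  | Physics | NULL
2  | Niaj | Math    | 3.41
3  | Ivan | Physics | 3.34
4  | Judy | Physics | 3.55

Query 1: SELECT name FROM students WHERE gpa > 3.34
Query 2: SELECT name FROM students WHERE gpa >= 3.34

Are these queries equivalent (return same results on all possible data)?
No, not equivalent

Query 1 returns: [('Niaj',), ('Judy',)]
Query 2 returns: [('Niaj',), ('Ivan',), ('Judy',)]

Reason: > vs >= gives different results when gpa = 3.34 exists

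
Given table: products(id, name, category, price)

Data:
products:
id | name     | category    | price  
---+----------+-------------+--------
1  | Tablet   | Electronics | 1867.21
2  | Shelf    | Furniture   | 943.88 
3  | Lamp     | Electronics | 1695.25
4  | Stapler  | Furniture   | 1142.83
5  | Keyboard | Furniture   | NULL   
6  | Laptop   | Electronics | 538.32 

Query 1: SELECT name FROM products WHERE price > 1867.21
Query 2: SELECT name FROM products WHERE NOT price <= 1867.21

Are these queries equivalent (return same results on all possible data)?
Yes, equivalent

Both queries return: []

Reason: Both filter price > 1867.21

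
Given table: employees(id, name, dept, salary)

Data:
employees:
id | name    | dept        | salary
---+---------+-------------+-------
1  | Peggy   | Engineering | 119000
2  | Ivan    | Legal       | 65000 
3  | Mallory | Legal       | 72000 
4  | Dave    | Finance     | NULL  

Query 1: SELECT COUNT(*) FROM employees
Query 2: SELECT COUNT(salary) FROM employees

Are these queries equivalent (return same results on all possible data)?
No, not equivalent

Query 1 returns: [(4,)]
Query 2 returns: [(3,)]

Reason: COUNT(*) includes NULLs, COUNT(column) excludes them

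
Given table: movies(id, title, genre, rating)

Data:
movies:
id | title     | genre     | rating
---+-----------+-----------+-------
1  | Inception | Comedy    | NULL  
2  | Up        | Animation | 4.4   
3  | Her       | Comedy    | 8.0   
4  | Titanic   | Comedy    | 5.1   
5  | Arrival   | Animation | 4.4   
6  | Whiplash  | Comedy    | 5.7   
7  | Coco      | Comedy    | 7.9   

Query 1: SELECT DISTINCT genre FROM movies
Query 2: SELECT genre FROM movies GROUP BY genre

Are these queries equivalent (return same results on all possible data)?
Yes, equivalent

Both queries return: [('Animation',), ('Comedy',)]

Reason: Both get unique genres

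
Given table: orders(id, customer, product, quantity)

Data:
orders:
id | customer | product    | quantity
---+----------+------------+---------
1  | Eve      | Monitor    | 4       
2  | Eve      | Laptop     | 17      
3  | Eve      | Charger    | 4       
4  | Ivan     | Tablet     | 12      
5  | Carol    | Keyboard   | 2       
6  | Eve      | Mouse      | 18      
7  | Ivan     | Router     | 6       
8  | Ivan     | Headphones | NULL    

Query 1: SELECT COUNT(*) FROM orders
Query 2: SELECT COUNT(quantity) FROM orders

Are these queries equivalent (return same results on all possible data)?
No, not equivalent

Query 1 returns: [(8,)]
Query 2 returns: [(7,)]

Reason: COUNT(*) includes NULLs, COUNT(column) excludes them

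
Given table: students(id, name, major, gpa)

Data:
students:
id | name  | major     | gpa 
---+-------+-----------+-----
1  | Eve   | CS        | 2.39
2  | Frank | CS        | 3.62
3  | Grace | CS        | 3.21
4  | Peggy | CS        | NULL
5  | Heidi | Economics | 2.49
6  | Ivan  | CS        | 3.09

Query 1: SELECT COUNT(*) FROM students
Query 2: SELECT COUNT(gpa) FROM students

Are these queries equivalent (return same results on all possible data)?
No, not equivalent

Query 1 returns: [(6,)]
Query 2 returns: [(5,)]

Reason: COUNT(*) includes NULLs, COUNT(column) excludes them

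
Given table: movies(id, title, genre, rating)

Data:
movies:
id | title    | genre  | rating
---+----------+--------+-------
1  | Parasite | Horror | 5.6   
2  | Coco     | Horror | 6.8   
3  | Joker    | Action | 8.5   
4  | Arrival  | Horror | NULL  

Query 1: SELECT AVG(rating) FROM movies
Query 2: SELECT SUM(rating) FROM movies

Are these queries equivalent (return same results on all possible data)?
No, not equivalent

Query 1 returns: [(6.966666666666666,)]
Query 2 returns: [(20.9,)]

Reason: AVG vs SUM give different aggregate values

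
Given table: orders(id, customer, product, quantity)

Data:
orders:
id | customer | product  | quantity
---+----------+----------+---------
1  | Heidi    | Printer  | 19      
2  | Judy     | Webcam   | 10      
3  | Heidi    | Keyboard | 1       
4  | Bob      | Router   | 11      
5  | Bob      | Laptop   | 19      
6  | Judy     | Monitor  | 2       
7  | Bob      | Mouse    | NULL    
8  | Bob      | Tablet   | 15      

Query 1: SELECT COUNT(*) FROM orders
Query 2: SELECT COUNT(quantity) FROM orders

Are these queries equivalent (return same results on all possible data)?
No, not equivalent

Query 1 returns: [(8,)]
Query 2 returns: [(7,)]

Reason: COUNT(*) includes NULLs, COUNT(column) excludes them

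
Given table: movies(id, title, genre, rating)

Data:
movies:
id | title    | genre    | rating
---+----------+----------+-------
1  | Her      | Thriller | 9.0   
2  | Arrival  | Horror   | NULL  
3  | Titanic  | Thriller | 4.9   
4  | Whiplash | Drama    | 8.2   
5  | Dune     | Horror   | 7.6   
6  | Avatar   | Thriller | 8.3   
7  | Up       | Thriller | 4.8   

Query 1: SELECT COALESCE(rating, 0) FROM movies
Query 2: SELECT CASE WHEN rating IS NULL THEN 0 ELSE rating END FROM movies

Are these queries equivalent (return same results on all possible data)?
Yes, equivalent

Both queries return: [(0,), (4.8,), (4.9,), (7.6,), (8.2,), (8.3,), (9.0,)]

Reason: COALESCE vs CASE for NULL handling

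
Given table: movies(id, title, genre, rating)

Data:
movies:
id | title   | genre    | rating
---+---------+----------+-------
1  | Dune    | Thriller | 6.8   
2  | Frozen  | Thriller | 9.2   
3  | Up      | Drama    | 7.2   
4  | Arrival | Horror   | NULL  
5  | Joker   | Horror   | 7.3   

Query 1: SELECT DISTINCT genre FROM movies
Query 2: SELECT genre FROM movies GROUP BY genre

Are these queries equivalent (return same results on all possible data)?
Yes, equivalent

Both queries return: [('Drama',), ('Horror',), ('Thriller',)]

Reason: Both get unique genres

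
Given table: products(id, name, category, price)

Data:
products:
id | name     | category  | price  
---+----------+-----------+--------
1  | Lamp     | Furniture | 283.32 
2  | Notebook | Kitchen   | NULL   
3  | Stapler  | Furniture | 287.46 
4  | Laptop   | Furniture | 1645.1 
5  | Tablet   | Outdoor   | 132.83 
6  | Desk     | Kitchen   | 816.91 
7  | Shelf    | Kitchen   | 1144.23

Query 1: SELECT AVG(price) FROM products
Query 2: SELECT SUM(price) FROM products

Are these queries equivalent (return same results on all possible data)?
No, not equivalent

Query 1 returns: [(718.3083333333333,)]
Query 2 returns: [(4309.849999999999,)]

Reason: AVG vs SUM give different aggregate values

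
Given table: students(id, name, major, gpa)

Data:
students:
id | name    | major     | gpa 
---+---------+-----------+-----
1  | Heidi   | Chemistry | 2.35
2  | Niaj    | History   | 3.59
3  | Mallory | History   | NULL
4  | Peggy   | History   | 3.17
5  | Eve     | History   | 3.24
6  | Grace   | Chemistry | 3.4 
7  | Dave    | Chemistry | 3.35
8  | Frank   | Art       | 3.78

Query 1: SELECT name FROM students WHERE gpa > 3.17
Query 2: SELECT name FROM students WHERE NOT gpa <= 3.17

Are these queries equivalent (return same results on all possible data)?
Yes, equivalent

Both queries return: [('Dave',), ('Eve',), ('Frank',), ('Grace',), ('Niaj',)]

Reason: Both filter gpa > 3.17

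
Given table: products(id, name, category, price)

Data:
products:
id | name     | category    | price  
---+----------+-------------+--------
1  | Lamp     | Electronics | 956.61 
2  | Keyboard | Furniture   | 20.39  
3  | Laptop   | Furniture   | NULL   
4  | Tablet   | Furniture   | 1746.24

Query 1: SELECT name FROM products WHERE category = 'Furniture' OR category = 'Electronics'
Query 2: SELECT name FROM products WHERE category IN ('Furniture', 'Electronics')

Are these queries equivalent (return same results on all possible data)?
Yes, equivalent

Both queries return: [('Keyboard',), ('Lamp',), ('Laptop',), ('Tablet',)]

Reason: OR vs IN are equivalent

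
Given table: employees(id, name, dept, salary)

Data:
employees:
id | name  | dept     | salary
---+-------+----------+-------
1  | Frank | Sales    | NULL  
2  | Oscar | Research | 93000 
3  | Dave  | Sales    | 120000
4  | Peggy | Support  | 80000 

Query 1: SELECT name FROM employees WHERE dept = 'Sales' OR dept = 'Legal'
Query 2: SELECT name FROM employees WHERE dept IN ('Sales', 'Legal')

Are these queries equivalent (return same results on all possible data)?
Yes, equivalent

Both queries return: [('Dave',), ('Frank',)]

Reason: OR vs IN are equivalent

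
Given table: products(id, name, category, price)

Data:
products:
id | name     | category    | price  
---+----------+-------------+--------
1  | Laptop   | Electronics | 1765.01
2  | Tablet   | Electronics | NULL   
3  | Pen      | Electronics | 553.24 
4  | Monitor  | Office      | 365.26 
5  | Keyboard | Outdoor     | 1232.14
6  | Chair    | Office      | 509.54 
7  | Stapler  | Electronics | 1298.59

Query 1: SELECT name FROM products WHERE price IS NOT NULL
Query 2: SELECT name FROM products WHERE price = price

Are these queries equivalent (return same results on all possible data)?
Yes, equivalent

Both queries return: [('Chair',), ('Keyboard',), ('Laptop',), ('Monitor',), ('Pen',), ('Stapler',)]

Reason: IS NOT NULL vs self-equality (both exclude NULLs)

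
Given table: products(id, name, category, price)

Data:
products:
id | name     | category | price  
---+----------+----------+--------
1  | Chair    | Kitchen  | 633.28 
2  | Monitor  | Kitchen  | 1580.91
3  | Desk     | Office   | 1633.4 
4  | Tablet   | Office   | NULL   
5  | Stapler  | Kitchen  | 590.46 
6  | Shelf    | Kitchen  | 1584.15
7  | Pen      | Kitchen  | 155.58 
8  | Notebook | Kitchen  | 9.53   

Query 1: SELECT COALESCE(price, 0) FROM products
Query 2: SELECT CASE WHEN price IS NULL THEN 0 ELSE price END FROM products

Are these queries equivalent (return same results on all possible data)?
Yes, equivalent

Both queries return: [(0,), (9.53,), (155.58,), (590.46,), (633.28,), (1580.91,), (1584.15,), (1633.4,)]

Reason: COALESCE vs CASE for NULL handling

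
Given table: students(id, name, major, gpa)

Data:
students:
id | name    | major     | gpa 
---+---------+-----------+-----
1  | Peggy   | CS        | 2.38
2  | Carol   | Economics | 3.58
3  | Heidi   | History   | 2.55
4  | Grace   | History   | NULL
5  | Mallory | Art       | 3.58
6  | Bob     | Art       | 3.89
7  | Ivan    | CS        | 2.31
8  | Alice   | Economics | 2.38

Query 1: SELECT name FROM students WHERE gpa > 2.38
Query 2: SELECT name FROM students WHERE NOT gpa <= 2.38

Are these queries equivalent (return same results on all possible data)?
Yes, equivalent

Both queries return: [('Bob',), ('Carol',), ('Heidi',), ('Mallory',)]

Reason: Both filter gpa > 2.38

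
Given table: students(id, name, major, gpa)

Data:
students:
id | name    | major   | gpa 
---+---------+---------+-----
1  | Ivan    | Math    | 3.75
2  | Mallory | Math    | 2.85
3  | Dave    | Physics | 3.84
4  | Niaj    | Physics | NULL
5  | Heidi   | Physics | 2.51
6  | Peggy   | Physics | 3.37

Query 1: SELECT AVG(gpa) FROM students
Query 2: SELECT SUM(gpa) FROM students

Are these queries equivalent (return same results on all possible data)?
No, not equivalent

Query 1 returns: [(3.2640000000000002,)]
Query 2 returns: [(16.32,)]

Reason: AVG vs SUM give different aggregate values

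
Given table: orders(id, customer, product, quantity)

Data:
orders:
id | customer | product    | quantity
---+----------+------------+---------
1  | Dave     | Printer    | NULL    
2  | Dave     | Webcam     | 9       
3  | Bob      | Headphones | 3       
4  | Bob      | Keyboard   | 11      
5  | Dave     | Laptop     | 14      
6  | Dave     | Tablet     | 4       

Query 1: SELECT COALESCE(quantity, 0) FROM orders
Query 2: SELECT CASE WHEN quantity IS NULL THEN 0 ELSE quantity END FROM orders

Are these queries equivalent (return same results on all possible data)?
Yes, equivalent

Both queries return: [(0,), (3,), (4,), (9,), (11,), (14,)]

Reason: COALESCE vs CASE for NULL handling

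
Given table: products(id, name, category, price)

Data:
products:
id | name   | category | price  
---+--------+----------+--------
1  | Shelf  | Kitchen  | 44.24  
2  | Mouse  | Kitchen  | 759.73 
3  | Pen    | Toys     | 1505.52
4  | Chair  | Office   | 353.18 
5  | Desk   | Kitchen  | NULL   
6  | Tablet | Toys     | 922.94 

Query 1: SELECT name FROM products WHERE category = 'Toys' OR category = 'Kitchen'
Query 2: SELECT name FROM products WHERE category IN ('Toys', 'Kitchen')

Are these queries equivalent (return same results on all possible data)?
Yes, equivalent

Both queries return: [('Desk',), ('Mouse',), ('Pen',), ('Shelf',), ('Tablet',)]

Reason: OR vs IN are equivalent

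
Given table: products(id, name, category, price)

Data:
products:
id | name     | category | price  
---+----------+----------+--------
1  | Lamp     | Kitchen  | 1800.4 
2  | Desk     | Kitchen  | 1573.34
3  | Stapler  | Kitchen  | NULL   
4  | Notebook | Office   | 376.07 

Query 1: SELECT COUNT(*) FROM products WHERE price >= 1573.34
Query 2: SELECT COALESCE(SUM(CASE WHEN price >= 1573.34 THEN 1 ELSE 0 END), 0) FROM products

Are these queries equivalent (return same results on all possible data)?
Yes, equivalent

Both queries return: [(2,)]

Reason: COUNT with WHERE vs conditional SUM (COALESCE handles empty-table NULL)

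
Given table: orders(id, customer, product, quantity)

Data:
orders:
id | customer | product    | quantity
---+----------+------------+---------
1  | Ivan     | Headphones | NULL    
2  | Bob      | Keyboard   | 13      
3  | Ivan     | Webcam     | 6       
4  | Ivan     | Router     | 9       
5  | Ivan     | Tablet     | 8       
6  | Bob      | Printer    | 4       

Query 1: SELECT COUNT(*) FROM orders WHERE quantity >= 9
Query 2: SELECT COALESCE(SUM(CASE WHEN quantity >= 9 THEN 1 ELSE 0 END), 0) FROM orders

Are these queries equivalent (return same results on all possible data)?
Yes, equivalent

Both queries return: [(2,)]

Reason: COUNT with WHERE vs conditional SUM (COALESCE handles empty-table NULL)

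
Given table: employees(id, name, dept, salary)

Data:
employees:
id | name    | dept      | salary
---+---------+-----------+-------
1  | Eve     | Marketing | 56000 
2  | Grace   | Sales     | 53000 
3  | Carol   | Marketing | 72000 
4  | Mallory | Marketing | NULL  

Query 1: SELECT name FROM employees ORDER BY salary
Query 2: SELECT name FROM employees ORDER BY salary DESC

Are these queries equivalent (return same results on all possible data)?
No, not equivalent

Query 1 returns: [('Mallory',), ('Grace',), ('Eve',), ('Carol',)]
Query 2 returns: [('Carol',), ('Eve',), ('Grace',), ('Mallory',)]

Reason: ASC vs DESC gives opposite ordering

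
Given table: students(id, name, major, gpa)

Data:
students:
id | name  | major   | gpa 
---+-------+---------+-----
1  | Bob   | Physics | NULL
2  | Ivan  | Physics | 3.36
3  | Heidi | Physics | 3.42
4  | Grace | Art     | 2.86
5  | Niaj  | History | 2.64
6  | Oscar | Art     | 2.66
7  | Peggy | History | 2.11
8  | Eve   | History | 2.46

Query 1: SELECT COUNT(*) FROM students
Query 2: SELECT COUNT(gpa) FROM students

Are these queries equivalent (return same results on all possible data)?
No, not equivalent

Query 1 returns: [(8,)]
Query 2 returns: [(7,)]

Reason: COUNT(*) includes NULLs, COUNT(column) excludes them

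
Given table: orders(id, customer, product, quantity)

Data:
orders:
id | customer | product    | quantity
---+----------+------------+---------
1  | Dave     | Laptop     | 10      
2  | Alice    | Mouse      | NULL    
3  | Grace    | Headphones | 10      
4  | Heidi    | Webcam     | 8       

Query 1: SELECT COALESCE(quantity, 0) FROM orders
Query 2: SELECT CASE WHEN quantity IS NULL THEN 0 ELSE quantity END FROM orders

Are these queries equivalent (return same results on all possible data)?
Yes, equivalent

Both queries return: [(0,), (8,), (10,), (10,)]

Reason: COALESCE vs CASE for NULL handling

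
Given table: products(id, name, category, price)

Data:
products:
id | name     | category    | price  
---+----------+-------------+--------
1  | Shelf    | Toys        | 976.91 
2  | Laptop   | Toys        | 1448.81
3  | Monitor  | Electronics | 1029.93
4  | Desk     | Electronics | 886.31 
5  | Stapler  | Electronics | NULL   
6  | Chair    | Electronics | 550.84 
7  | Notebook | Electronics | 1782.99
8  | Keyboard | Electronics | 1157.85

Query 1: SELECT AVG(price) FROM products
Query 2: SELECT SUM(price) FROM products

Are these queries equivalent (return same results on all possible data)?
No, not equivalent

Query 1 returns: [(1119.0914285714284,)]
Query 2 returns: [(7833.639999999999,)]

Reason: AVG vs SUM give different aggregate values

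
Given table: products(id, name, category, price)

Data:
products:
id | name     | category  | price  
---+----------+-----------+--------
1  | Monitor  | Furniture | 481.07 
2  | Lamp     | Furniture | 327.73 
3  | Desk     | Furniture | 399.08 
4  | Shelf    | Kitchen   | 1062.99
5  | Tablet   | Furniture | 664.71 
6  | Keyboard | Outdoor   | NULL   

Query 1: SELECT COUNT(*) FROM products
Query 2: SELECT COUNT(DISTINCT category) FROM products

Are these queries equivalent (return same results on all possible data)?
No, not equivalent

Query 1 returns: [(6,)]
Query 2 returns: [(3,)]

Reason: COUNT(*) counts rows, COUNT(DISTINCT category) counts unique categorys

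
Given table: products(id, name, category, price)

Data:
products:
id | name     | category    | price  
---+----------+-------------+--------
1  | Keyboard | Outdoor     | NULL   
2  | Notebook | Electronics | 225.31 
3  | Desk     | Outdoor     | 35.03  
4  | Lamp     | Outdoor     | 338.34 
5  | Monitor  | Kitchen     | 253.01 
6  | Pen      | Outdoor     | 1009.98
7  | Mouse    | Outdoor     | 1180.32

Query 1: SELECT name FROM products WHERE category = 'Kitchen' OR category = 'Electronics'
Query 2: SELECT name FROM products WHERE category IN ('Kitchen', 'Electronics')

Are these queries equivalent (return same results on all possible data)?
Yes, equivalent

Both queries return: [('Monitor',), ('Notebook',)]

Reason: OR vs IN are equivalent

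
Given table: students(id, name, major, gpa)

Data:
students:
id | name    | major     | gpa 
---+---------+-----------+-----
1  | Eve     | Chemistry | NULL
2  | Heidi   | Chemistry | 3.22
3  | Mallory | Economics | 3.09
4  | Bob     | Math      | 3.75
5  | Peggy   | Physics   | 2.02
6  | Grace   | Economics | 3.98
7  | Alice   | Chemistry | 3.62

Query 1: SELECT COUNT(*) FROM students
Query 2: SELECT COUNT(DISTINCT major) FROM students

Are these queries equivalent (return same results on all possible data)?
No, not equivalent

Query 1 returns: [(7,)]
Query 2 returns: [(4,)]

Reason: COUNT(*) counts rows, COUNT(DISTINCT major) counts unique majors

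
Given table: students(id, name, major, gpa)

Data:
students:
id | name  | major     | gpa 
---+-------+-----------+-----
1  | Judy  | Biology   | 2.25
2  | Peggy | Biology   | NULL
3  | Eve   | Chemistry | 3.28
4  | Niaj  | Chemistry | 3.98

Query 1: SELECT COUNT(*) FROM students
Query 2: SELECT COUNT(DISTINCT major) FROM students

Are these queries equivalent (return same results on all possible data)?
No, not equivalent

Query 1 returns: [(4,)]
Query 2 returns: [(2,)]

Reason: COUNT(*) counts rows, COUNT(DISTINCT major) counts unique majors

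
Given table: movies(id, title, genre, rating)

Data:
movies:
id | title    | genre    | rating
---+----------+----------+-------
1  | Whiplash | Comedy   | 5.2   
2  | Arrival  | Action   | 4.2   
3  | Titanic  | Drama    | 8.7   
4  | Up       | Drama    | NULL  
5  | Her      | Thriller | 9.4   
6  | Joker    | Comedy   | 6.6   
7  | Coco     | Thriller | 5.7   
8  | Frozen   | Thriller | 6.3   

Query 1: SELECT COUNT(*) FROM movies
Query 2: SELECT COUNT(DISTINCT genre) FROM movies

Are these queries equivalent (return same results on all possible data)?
No, not equivalent

Query 1 returns: [(8,)]
Query 2 returns: [(4,)]

Reason: COUNT(*) counts rows, COUNT(DISTINCT genre) counts unique genres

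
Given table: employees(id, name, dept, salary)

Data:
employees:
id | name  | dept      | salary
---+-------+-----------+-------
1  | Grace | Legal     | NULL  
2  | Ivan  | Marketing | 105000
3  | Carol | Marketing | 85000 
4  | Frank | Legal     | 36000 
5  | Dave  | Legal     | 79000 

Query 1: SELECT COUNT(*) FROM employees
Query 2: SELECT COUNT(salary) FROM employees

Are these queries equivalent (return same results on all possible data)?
No, not equivalent

Query 1 returns: [(5,)]
Query 2 returns: [(4,)]

Reason: COUNT(*) includes NULLs, COUNT(column) excludes them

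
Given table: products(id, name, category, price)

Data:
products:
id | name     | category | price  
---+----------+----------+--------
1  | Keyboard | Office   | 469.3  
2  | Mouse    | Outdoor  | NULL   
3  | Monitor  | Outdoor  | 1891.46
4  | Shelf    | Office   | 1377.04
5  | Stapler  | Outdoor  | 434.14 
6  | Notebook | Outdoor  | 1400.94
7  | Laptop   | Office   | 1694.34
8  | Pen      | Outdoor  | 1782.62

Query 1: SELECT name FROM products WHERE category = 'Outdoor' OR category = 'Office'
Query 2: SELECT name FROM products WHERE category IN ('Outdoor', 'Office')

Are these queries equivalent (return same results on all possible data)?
Yes, equivalent

Both queries return: [('Keyboard',), ('Laptop',), ('Monitor',), ('Mouse',), ('Notebook',), ('Pen',), ('Shelf',), ('Stapler',)]

Reason: OR vs IN are equivalent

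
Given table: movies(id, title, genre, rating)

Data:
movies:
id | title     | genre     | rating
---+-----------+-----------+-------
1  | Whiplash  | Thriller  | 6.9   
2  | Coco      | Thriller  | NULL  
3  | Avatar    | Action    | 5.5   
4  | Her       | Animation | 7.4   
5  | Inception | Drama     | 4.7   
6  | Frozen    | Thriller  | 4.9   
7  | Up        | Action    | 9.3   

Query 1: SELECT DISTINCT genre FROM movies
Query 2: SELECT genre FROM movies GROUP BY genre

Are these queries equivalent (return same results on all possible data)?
Yes, equivalent

Both queries return: [('Action',), ('Animation',), ('Drama',), ('Thriller',)]

Reason: Both get unique genres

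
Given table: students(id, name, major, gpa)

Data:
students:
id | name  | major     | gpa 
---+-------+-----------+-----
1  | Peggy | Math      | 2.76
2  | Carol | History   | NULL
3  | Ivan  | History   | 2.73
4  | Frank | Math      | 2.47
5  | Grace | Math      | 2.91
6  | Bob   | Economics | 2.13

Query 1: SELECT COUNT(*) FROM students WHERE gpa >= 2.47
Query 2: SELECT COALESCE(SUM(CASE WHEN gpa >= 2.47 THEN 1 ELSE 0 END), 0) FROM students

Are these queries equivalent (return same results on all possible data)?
Yes, equivalent

Both queries return: [(4,)]

Reason: COUNT with WHERE vs conditional SUM (COALESCE handles empty-table NULL)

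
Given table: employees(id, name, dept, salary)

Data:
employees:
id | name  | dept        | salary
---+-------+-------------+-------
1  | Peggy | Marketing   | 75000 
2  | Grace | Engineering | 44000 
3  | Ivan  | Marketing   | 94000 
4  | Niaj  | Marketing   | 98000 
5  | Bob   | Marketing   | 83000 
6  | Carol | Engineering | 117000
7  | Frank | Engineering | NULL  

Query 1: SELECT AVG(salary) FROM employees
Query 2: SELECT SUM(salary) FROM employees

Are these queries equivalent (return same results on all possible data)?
No, not equivalent

Query 1 returns: [(85166.66666666667,)]
Query 2 returns: [(511000,)]

Reason: AVG vs SUM give different aggregate values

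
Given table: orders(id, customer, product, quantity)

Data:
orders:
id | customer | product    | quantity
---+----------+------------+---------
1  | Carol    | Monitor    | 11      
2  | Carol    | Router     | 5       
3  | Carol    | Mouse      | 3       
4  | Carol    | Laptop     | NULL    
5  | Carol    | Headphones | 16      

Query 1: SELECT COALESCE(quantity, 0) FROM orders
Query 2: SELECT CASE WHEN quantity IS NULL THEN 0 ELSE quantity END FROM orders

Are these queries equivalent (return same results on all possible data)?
Yes, equivalent

Both queries return: [(0,), (3,), (5,), (11,), (16,)]

Reason: COALESCE vs CASE for NULL handling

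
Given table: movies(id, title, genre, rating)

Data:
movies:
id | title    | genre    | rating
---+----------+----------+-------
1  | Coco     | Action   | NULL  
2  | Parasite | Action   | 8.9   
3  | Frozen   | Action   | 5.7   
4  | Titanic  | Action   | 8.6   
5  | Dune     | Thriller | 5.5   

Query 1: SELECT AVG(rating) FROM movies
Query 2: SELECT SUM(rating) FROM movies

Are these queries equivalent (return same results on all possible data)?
No, not equivalent

Query 1 returns: [(7.175,)]
Query 2 returns: [(28.7,)]

Reason: AVG vs SUM give different aggregate values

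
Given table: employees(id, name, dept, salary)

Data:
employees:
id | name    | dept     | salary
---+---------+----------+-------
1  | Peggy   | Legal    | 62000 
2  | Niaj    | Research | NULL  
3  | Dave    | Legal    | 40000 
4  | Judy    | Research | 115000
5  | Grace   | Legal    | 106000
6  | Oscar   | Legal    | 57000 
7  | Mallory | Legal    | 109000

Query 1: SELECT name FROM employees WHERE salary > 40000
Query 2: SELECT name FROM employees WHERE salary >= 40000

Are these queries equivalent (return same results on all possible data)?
No, not equivalent

Query 1 returns: [('Peggy',), ('Judy',), ('Grace',), ('Oscar',), ('Mallory',)]
Query 2 returns: [('Peggy',), ('Dave',), ('Judy',), ('Grace',), ('Oscar',), ('Mallory',)]

Reason: > vs >= gives different results when salary = 40000 exists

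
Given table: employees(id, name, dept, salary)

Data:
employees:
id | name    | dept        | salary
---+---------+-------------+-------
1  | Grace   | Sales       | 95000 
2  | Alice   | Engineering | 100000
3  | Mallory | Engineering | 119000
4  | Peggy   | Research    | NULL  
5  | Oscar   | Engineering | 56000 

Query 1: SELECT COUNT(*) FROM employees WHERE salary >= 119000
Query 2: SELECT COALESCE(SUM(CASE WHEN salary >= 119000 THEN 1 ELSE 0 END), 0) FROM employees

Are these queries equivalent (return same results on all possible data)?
Yes, equivalent

Both queries return: [(1,)]

Reason: COUNT with WHERE vs conditional SUM (COALESCE handles empty-table NULL)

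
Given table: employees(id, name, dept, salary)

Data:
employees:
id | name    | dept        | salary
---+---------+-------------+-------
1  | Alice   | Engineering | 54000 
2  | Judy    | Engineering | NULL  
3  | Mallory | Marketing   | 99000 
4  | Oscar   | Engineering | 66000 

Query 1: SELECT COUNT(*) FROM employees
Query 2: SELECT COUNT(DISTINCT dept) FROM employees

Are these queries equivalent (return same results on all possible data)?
No, not equivalent

Query 1 returns: [(4,)]
Query 2 returns: [(2,)]

Reason: COUNT(*) counts rows, COUNT(DISTINCT dept) counts unique depts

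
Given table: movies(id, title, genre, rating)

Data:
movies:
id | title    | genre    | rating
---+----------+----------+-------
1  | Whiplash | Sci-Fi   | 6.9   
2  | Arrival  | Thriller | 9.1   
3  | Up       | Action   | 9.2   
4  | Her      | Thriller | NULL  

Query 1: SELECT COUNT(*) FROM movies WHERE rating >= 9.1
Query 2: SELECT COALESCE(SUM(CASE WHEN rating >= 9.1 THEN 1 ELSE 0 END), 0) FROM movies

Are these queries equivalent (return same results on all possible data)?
Yes, equivalent

Both queries return: [(2,)]

Reason: COUNT with WHERE vs conditional SUM (COALESCE handles empty-table NULL)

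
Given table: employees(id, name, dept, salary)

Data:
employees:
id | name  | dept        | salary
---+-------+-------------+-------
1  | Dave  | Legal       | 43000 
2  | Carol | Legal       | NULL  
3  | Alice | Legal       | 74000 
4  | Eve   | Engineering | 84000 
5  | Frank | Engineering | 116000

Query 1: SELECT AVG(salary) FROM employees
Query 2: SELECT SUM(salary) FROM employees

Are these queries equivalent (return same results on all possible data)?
No, not equivalent

Query 1 returns: [(79250.0,)]
Query 2 returns: [(317000,)]

Reason: AVG vs SUM give different aggregate values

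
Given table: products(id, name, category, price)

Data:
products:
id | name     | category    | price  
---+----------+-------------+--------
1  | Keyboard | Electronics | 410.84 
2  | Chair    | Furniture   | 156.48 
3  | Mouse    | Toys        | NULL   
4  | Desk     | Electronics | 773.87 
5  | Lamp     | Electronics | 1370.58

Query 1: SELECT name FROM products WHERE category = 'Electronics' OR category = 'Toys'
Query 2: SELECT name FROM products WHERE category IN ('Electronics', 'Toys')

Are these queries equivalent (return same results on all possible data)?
Yes, equivalent

Both queries return: [('Desk',), ('Keyboard',), ('Lamp',), ('Mouse',)]

Reason: OR vs IN are equivalent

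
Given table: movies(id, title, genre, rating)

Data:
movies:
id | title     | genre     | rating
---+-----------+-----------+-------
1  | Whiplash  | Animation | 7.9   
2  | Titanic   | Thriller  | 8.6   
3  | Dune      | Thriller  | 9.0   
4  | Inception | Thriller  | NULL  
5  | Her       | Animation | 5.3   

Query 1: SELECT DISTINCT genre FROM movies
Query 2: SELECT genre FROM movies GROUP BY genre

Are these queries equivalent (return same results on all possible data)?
Yes, equivalent

Both queries return: [('Animation',), ('Thriller',)]

Reason: Both get unique genres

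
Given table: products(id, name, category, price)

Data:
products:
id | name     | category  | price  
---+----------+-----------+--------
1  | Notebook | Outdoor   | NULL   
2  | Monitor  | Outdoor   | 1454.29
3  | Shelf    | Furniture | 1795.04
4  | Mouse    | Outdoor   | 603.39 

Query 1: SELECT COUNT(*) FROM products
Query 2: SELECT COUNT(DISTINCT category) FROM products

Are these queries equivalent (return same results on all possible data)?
No, not equivalent

Query 1 returns: [(4,)]
Query 2 returns: [(2,)]

Reason: COUNT(*) counts rows, COUNT(DISTINCT category) counts unique categorys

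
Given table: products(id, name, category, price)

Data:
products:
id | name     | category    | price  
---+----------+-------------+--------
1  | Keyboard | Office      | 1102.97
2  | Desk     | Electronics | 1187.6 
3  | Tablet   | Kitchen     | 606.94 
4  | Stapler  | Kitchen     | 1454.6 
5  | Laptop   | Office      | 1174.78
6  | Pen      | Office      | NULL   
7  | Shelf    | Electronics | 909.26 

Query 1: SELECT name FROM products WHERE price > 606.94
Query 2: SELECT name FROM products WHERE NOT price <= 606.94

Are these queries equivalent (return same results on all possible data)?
Yes, equivalent

Both queries return: [('Desk',), ('Keyboard',), ('Laptop',), ('Shelf',), ('Stapler',)]

Reason: Both filter price > 606.94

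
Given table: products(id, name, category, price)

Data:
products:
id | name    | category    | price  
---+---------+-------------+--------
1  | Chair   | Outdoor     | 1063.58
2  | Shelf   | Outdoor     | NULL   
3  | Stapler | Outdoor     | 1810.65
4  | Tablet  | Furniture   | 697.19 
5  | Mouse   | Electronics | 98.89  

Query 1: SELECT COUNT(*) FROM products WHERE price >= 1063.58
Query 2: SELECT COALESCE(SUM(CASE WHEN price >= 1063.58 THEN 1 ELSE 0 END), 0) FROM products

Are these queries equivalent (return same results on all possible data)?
Yes, equivalent

Both queries return: [(2,)]

Reason: COUNT with WHERE vs conditional SUM (COALESCE handles empty-table NULL)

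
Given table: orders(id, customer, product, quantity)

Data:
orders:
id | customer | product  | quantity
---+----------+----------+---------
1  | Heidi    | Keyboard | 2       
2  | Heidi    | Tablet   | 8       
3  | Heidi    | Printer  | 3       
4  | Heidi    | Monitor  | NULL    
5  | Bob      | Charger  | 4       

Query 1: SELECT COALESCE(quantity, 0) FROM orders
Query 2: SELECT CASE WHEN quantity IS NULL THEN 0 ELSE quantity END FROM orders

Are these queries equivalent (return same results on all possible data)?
Yes, equivalent

Both queries return: [(0,), (2,), (3,), (4,), (8,)]

Reason: COALESCE vs CASE for NULL handling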